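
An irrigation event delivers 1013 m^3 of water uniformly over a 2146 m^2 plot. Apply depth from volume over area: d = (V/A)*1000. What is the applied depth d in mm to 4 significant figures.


d = (1013 / 2146) * 1000 = 472.0 mm
Therefore the applied depth d = 472.0 mm.


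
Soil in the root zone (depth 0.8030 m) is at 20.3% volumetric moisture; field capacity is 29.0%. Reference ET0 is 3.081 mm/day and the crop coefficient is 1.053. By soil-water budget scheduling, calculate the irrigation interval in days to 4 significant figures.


Approach: apply soil-water budget scheduling, SMD = (FC-theta)/100*depth*1000; ETc = ET0*Kc; interval = SMD/ETc.
Step 1 — soil moisture deficit:
  SMD = (29.0 - 20.3)/100 * 0.8030 * 1000 = 69.8610 mm
Step 2 — daily crop ET (ETc = ET0*Kc):
  ETc = 3.081 * 1.053 = 3.24429 mm/day
Step 3 — irrigation interval (SMD/ETc):
  interval = 69.8610 / 3.24429 = 21.53 days
Therefore the irrigation interval = 21.53 days.


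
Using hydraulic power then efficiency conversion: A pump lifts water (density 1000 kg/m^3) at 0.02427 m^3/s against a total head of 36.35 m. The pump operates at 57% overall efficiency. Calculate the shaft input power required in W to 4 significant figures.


Approach: apply hydraulic power then efficiency conversion, P = rho*g*Q*H; P_in = P/eta.
Step 1 — hydraulic power (P = rho*g*Q*H):
  P = 1000 * 9.81 * 0.02427 * 36.35 = 8654.52 W
Step 2 — input power: P_in = P/eta = 8654.52 / 0.57 = 15180 W
Therefore the shaft input power required = 15180 W.


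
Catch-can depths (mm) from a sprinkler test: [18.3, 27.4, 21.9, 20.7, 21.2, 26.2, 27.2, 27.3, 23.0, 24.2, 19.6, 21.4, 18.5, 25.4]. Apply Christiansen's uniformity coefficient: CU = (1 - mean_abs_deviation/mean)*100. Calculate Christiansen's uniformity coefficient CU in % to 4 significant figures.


mean = 23.0214 mm
mean |d_i - mean| = 2.79592 mm
CU = (1 - 2.79592/23.0214)*100 = 87.86 %
Therefore Christiansen's uniformity coefficient CU = 87.86 %.


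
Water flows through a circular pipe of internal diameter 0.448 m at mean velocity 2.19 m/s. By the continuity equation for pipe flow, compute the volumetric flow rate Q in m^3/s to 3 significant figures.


Approach: apply the continuity equation for pipe flow, Q = A * v with A = pi*(D/2)^2.
A = pi*(0.448/2)^2 = 0.15763 m^2
Q = 0.15763 * 2.19 = 0.345 m^3/s
Therefore the volumetric flow rate Q = 0.345 m^3/s.


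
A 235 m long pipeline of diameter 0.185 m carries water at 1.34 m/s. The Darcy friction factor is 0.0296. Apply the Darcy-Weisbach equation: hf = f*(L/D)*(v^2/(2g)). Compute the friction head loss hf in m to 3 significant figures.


hf = 0.0296 * (235/0.185) * (1.34^2 / (2*9.81))
hf = 3.44 m
Therefore the friction head loss hf = 3.44 m.


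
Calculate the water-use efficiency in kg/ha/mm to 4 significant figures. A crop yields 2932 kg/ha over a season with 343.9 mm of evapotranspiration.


Approach: apply the water-use efficiency ratio, WUE = yield/ET.
WUE = 2932 / 343.9 = 8.526 kg/ha/mm
Therefore the water-use efficiency = 8.526 kg/ha/mm.


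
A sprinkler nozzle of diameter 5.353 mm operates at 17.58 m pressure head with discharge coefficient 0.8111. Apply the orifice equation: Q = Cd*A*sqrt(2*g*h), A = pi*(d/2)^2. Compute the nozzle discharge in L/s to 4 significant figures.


A = pi*(5.353e-3/2)^2 = 2.25053e-05 m^2
Q = 0.8111 * 2.25053e-05 * sqrt(2*9.81*17.58) * 1000 = 0.3390 L/s
Therefore the nozzle discharge = 0.3390 L/s.


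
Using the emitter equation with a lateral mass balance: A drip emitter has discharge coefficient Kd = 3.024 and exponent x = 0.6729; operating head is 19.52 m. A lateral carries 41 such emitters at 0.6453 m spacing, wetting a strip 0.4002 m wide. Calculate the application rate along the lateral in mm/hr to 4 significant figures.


Approach: apply the emitter equation with a lateral mass balance, q = Kd*h^x; Q = n*q; rate = Q/(n*spacing*width).
Step 1 — single emitter flow (q = Kd*h^x):
  q = 3.024 * 19.52^0.6729 = 22.3329 L/hr
Step 2 — total lateral flow: Q = 41 * 22.3329 = 915.650 L/hr
Step 3 — wetted area: A = 41 * 0.6453 * 0.4002 = 10.5882 m^2
Step 4 — application rate: Q/A = 915.650/10.5882 = 86.48 mm/hr
Therefore the application rate along the lateral = 86.48 mm/hr.


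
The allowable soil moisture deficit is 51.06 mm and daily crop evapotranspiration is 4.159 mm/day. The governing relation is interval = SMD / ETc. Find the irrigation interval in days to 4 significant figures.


interval = 51.06 / 4.159 = 12.28 days
Therefore the irrigation interval = 12.28 days.


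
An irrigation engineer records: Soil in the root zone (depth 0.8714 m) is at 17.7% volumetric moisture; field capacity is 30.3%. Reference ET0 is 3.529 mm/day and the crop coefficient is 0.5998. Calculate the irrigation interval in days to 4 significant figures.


Approach: apply soil-water budget scheduling, SMD = (FC-theta)/100*depth*1000; ETc = ET0*Kc; interval = SMD/ETc.
Step 1 — soil moisture deficit:
  SMD = (30.3 - 17.7)/100 * 0.8714 * 1000 = 109.796 mm
Step 2 — daily crop ET (ETc = ET0*Kc):
  ETc = 3.529 * 0.5998 = 2.11669 mm/day
Step 3 — irrigation interval (SMD/ETc):
  interval = 109.796 / 2.11669 = 51.87 days
Therefore the irrigation interval = 51.87 days.


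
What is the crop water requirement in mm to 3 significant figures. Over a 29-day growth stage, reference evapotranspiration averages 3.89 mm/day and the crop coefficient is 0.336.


Approach: apply the crop water requirement relation, CWR = ET0 * Kc * days.
CWR = 3.89 * 0.336 * 29 = 37.9 mm
Therefore the crop water requirement = 37.9 mm.


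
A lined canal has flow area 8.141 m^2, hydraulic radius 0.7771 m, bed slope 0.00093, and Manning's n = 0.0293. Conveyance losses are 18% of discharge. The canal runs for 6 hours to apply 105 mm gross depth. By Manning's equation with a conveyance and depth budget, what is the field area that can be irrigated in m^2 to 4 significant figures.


Approach: apply Manning's equation with a conveyance and depth budget, Q = (1/n)*A*R^(2/3)*S^(1/2); Q_field = Q*(1-loss); Area = Q_field*t/(d/1000).
Step 1 — canal discharge (Manning's equation):
  Q = (1/0.0293) * 8.141 * 0.7771^(2/3) * 0.00093^(1/2) = 7.16203 m^3/s
Step 2 — delivered flow: Q_field = 7.16203*(1 - 18/100) = 5.87287 m^3/s
Step 3 — volume delivered: V = 5.87287 * 6*3600 = 126854 m^3
Step 4 — area served: A = V / (depth/1000) = 126854 / 0.105 = 1208000 m^2
Therefore the field area that can be irrigated = 1208000 m^2.


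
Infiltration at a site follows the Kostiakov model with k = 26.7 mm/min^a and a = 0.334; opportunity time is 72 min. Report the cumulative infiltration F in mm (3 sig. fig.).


Approach: apply the Kostiakov infiltration equation, F = k*t^a.
F = 26.7 * 72^0.334 = 111 mm
Therefore the cumulative infiltration F = 111 mm.


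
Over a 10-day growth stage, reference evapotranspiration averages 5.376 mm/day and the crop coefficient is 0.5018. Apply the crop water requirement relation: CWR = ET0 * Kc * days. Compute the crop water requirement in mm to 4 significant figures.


CWR = 5.376 * 0.5018 * 10 = 26.98 mm
Therefore the crop water requirement = 26.98 mm.


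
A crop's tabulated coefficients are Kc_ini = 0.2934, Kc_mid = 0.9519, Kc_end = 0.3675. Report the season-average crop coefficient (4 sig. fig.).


Approach: apply a simple seasonal average, Kc_avg = (Kc_ini + Kc_mid + Kc_end)/3.
Kc_avg = (0.2934 + 0.9519 + 0.3675)/3 = 0.5376
Therefore the season-average crop coefficient = 0.5376.


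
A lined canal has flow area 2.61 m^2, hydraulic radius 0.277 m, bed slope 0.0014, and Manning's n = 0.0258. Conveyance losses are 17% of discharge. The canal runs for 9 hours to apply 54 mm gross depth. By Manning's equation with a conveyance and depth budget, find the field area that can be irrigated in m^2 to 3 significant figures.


Approach: apply Manning's equation with a conveyance and depth budget, Q = (1/n)*A*R^(2/3)*S^(1/2); Q_field = Q*(1-loss); Area = Q_field*t/(d/1000).
Step 1 — canal discharge (Manning's equation):
  Q = (1/0.0258) * 2.61 * 0.277^(2/3) * 0.0014^(1/2) = 1.6084 m^3/s
Step 2 — delivered flow: Q_field = 1.6084*(1 - 17/100) = 1.3350 m^3/s
Step 3 — volume delivered: V = 1.3350 * 9*3600 = 43254 m^3
Step 4 — area served: A = V / (depth/1000) = 43254 / 0.054 = 801000 m^2
Therefore the field area that can be irrigated = 801000 m^2.


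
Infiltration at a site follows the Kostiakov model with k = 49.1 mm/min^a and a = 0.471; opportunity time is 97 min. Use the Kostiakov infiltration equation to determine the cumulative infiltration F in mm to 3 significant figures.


Approach: apply the Kostiakov infiltration equation, F = k*t^a.
F = 49.1 * 97^0.471 = 423 mm
Therefore the cumulative infiltration F = 423 mm.


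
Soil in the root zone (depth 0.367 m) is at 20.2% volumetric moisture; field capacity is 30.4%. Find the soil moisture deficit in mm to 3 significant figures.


Approach: apply the soil moisture deficit relation, SMD = (FC - theta)/100 * depth * 1000.
SMD = (30.4 - 20.2)/100 * 0.367 * 1000 = 37.4 mm
Therefore the soil moisture deficit = 37.4 mm.


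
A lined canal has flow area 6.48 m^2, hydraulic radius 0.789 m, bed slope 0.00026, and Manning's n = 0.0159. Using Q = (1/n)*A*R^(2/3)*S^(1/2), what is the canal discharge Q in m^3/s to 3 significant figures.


Q = (1/0.0159) * 6.48 * 0.789^(2/3) * 0.00026^(1/2) = 5.61 m^3/s
Therefore the canal discharge Q = 5.61 m^3/s.


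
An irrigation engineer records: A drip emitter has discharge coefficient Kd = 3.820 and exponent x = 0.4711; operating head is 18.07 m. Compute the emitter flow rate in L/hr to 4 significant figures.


Approach: apply the emitter characteristic equation, q = Kd * h^x.
q = 3.820 * 18.07^0.4711 = 14.94 L/hr
Therefore the emitter flow rate = 14.94 L/hr.


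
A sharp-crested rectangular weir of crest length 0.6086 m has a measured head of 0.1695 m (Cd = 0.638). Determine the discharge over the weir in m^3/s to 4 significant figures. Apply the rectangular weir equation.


Approach: apply the rectangular weir equation, Q = (2/3)*Cd*L*sqrt(2g)*H^1.5.
Q = (2/3)*0.638*0.6086*sqrt(2*9.81)*0.1695^1.5 = 0.08001 m^3/s
Therefore the discharge over the weir = 0.08001 m^3/s.


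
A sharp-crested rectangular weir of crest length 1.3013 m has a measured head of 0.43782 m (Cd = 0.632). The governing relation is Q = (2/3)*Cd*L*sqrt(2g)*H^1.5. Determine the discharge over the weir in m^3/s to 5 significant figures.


Q = (2/3)*0.632*1.3013*sqrt(2*9.81)*0.43782^1.5 = 0.70355 m^3/s
Therefore the discharge over the weir = 0.70355 m^3/s.


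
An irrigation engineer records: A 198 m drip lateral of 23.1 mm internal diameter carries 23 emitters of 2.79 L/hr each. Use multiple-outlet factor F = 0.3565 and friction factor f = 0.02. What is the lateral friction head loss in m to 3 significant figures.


Approach: apply Darcy-Weisbach with the multiple-outlet F-factor, Q = n*q/(3600*1000) m^3/s; v = Q/A; hf = F*f*(L/D)*(v^2/(2g)).
Q = 23*2.79/(3600*1000) = 1.7825e-05 m^3/s
A = pi*(23.1e-3/2)^2 = 4.1910e-04 m^2, so v = Q/A = 0.042532 m/s
hf = 0.3565*0.02*(198/0.0231)*(0.042532^2/(2*9.81)) = 0.00563 m
Therefore the lateral friction head loss = 0.00563 m.


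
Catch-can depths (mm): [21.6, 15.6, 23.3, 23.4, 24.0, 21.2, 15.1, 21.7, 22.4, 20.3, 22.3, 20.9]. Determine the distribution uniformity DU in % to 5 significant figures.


Approach: apply the low-quarter distribution uniformity, DU = (mean of lowest quarter of readings / overall mean)*100.
sorted lowest 3 of 12: [15.1, 15.6, 20.3] -> mean = 17.00000 mm
overall mean = 20.98333 mm
DU = (17.00000/20.98333)*100 = 81.017 %
Therefore the distribution uniformity DU = 81.017 %.


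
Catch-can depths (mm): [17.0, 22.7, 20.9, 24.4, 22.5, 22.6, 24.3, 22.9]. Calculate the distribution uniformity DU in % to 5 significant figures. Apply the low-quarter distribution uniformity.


Approach: apply the low-quarter distribution uniformity, DU = (mean of lowest quarter of readings / overall mean)*100.
sorted lowest 2 of 8: [17.0, 20.9] -> mean = 18.95000 mm
overall mean = 22.16250 mm
DU = (18.95000/22.16250)*100 = 85.505 %
Therefore the distribution uniformity DU = 85.505 %.


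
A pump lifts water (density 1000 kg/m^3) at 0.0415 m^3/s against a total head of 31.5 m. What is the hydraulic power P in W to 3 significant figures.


Approach: apply the hydraulic power relation, P = rho*g*Q*H.
P = 1000 * 9.81 * 0.0415 * 31.5 = 12800 W
Therefore the hydraulic power P = 12800 W.


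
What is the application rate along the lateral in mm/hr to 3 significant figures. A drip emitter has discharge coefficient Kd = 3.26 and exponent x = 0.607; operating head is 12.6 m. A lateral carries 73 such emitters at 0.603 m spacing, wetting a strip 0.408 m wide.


Approach: apply the emitter equation with a lateral mass balance, q = Kd*h^x; Q = n*q; rate = Q/(n*spacing*width).
Step 1 — single emitter flow (q = Kd*h^x):
  q = 3.26 * 12.6^0.607 = 15.175 L/hr
Step 2 — total lateral flow: Q = 73 * 15.175 = 1107.8 L/hr
Step 3 — wetted area: A = 73 * 0.603 * 0.408 = 17.960 m^2
Step 4 — application rate: Q/A = 1107.8/17.960 = 61.7 mm/hr
Therefore the application rate along the lateral = 61.7 mm/hr.


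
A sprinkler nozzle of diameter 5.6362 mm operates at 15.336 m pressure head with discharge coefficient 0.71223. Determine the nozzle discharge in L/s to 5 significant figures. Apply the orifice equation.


Approach: apply the orifice equation, Q = Cd*A*sqrt(2*g*h), A = pi*(d/2)^2.
A = pi*(5.6362e-3/2)^2 = 2.494955e-05 m^2
Q = 0.71223 * 2.494955e-05 * sqrt(2*9.81*15.336) * 1000 = 0.30824 L/s
Therefore the nozzle discharge = 0.30824 L/s.


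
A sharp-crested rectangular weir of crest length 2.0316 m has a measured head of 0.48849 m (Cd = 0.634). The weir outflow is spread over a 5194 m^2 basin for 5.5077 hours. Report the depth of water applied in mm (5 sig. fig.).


Approach: apply the rectangular weir equation with a volume-to-depth conversion, Q = (2/3)*Cd*L*sqrt(2g)*H^1.5; d = Q*t/A * 1000.
Step 1 — weir discharge:
  Q = (2/3)*0.634*2.0316*sqrt(2*9.81)*0.48849^1.5 = 1.298582 m^3/s
Step 2 — volume: V = 1.298582 * 5.5077*3600 = 25747.91 m^3
Step 3 — depth: d = V/A * 1000 = 25747.91/5194 * 1000 = 4957.2 mm
Therefore the depth of water applied = 4957.2 mm.


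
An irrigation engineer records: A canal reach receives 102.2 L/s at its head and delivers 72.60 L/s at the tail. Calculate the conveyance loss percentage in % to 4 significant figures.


Approach: apply the conveyance loss ratio, loss% = ((Q_head - Q_tail)/Q_head)*100.
loss = ((102.2 - 72.60)/102.2)*100 = 28.96 %
Therefore the conveyance loss percentage = 28.96 %.


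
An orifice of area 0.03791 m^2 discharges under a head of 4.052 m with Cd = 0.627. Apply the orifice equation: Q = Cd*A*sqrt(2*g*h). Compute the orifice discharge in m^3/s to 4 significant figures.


Q = 0.627 * 0.03791 * sqrt(2*9.81*4.052) = 0.2119 m^3/s
Therefore the orifice discharge = 0.2119 m^3/s.


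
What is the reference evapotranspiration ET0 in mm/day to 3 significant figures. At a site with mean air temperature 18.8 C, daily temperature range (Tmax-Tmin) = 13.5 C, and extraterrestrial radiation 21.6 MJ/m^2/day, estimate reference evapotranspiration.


Approach: apply the Hargreaves-Samani method, ET0 = 0.0023*(Tmean+17.8)*sqrt(Tmax-Tmin)*0.408*Ra.
ET0 = 0.0023*(18.8+17.8)*sqrt(13.5)*0.408*21.6 = 2.73 mm/day
Therefore the reference evapotranspiration ET0 = 2.73 mm/day.


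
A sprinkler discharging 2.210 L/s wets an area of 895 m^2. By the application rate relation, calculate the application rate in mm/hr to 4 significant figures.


Approach: apply the application rate relation, rate = (Q/A)*3600.
rate = (2.210 / 895) * 3600 = 8.889 mm/hr
Therefore the application rate = 8.889 mm/hr.


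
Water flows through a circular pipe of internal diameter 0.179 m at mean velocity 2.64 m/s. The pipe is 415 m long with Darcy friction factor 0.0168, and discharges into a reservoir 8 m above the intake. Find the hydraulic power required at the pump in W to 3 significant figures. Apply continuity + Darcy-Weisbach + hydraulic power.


Approach: apply continuity + Darcy-Weisbach + hydraulic power, Q = A*v; hf = f*(L/D)*(v^2/(2g)); H = static + hf; P = rho*g*Q*H.
Step 1 — flow rate (continuity, Q = A*v):
  A = pi*(0.179/2)^2 = 0.025165 m^2
  Q = 0.025165 * 2.64 = 0.066435 m^3/s
Step 2 — friction head loss (Darcy-Weisbach):
  hf = 0.0168 * (415/0.179) * (2.64^2 / (2*9.81))
  hf = 13.836 m
Step 3 — total head: H = 8 + 13.836 = 21.836 m
Step 4 — hydraulic power (P = rho*g*Q*H):
  P = 1000 * 9.81 * 0.066435 * 21.836 = 14200 W
Therefore the hydraulic power required at the pump = 14200 W.


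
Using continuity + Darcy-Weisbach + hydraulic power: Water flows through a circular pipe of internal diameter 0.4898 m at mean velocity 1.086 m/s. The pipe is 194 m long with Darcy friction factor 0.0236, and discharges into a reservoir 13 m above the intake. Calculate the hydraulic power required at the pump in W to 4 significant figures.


Approach: apply continuity + Darcy-Weisbach + hydraulic power, Q = A*v; hf = f*(L/D)*(v^2/(2g)); H = static + hf; P = rho*g*Q*H.
Step 1 — flow rate (continuity, Q = A*v):
  A = pi*(0.4898/2)^2 = 0.188420 m^2
  Q = 0.188420 * 1.086 = 0.204624 m^3/s
Step 2 — friction head loss (Darcy-Weisbach):
  hf = 0.0236 * (194/0.4898) * (1.086^2 / (2*9.81))
  hf = 0.561896 m
Step 3 — total head: H = 13 + 0.561896 = 13.5619 m
Step 4 — hydraulic power (P = rho*g*Q*H):
  P = 1000 * 9.81 * 0.204624 * 13.5619 = 27220 W
Therefore the hydraulic power required at the pump = 27220 W.


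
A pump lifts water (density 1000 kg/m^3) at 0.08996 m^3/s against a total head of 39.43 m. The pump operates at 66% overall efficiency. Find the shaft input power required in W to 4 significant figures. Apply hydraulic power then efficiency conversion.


Approach: apply hydraulic power then efficiency conversion, P = rho*g*Q*H; P_in = P/eta.
Step 1 — hydraulic power (P = rho*g*Q*H):
  P = 1000 * 9.81 * 0.08996 * 39.43 = 34797.3 W
Step 2 — input power: P_in = P/eta = 34797.3 / 0.66 = 52720 W
Therefore the shaft input power required = 52720 W.


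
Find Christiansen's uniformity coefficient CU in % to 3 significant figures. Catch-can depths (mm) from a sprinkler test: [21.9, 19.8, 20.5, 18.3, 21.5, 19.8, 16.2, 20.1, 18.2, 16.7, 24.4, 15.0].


Approach: apply Christiansen's uniformity coefficient, CU = (1 - mean_abs_deviation/mean)*100.
mean = 19.367 mm
mean |d_i - mean| = 2.0722 mm
CU = (1 - 2.0722/19.367)*100 = 89.3 %
Therefore Christiansen's uniformity coefficient CU = 89.3 %.


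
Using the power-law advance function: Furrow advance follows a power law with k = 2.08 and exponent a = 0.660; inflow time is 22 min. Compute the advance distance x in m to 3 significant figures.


Approach: apply the power-law advance function, x = k*t^a.
x = 2.08 * 22^0.660 = 16.0 m
Therefore the advance distance x = 16.0 m.


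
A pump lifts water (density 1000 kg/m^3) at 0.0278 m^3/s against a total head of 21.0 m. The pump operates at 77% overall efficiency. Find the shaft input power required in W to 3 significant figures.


Approach: apply hydraulic power then efficiency conversion, P = rho*g*Q*H; P_in = P/eta.
Step 1 — hydraulic power (P = rho*g*Q*H):
  P = 1000 * 9.81 * 0.0278 * 21.0 = 5727.1 W
Step 2 — input power: P_in = P/eta = 5727.1 / 0.77 = 7440 W
Therefore the shaft input power required = 7440 W.


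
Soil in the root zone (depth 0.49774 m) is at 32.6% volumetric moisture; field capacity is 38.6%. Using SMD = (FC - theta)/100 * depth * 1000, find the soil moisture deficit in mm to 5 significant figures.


SMD = (38.6 - 32.6)/100 * 0.49774 * 1000 = 29.864 mm
Therefore the soil moisture deficit = 29.864 mm.


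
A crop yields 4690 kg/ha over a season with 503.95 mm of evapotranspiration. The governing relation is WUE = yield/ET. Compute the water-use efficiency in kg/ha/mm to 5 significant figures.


WUE = 4690 / 503.95 = 9.3065 kg/ha/mm
Therefore the water-use efficiency = 9.3065 kg/ha/mm.


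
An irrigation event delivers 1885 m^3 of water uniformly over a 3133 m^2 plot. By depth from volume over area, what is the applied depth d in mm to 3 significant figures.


Approach: apply depth from volume over area, d = (V/A)*1000.
d = (1885 / 3133) * 1000 = 602 mm
Therefore the applied depth d = 602 mm.


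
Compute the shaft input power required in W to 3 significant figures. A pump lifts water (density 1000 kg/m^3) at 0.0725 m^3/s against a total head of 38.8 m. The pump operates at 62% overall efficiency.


Approach: apply hydraulic power then efficiency conversion, P = rho*g*Q*H; P_in = P/eta.
Step 1 — hydraulic power (P = rho*g*Q*H):
  P = 1000 * 9.81 * 0.0725 * 38.8 = 27596 W
Step 2 — input power: P_in = P/eta = 27596 / 0.62 = 44500 W
Therefore the shaft input power required = 44500 W.


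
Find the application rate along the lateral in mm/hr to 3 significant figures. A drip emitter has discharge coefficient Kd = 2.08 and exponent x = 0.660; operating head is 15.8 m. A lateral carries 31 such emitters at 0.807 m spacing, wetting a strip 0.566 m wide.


Approach: apply the emitter equation with a lateral mass balance, q = Kd*h^x; Q = n*q; rate = Q/(n*spacing*width).
Step 1 — single emitter flow (q = Kd*h^x):
  q = 2.08 * 15.8^0.660 = 12.858 L/hr
Step 2 — total lateral flow: Q = 31 * 12.858 = 398.60 L/hr
Step 3 — wetted area: A = 31 * 0.807 * 0.566 = 14.160 m^2
Step 4 — application rate: Q/A = 398.60/14.160 = 28.2 mm/hr
Therefore the application rate along the lateral = 28.2 mm/hr.


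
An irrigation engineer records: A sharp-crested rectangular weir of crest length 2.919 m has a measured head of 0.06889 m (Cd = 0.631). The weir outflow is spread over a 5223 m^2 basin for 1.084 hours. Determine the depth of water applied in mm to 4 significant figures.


Approach: apply the rectangular weir equation with a volume-to-depth conversion, Q = (2/3)*Cd*L*sqrt(2g)*H^1.5; d = Q*t/A * 1000.
Step 1 — weir discharge:
  Q = (2/3)*0.631*2.919*sqrt(2*9.81)*0.06889^1.5 = 0.0983458 m^3/s
Step 2 — volume: V = 0.0983458 * 1.084*3600 = 383.785 m^3
Step 3 — depth: d = V/A * 1000 = 383.785/5223 * 1000 = 73.48 mm
Therefore the depth of water applied = 73.48 mm.


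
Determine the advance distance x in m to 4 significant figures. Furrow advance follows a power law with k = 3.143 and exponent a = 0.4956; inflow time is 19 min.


Approach: apply the power-law advance function, x = k*t^a.
x = 3.143 * 19^0.4956 = 13.52 m
Therefore the advance distance x = 13.52 m.


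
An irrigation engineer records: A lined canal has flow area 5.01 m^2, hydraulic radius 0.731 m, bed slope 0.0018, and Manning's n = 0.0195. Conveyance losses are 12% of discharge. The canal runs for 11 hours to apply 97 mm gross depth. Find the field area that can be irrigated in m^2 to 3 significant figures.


Approach: apply Manning's equation with a conveyance and depth budget, Q = (1/n)*A*R^(2/3)*S^(1/2); Q_field = Q*(1-loss); Area = Q_field*t/(d/1000).
Step 1 — canal discharge (Manning's equation):
  Q = (1/0.0195) * 5.01 * 0.731^(2/3) * 0.0018^(1/2) = 8.8454 m^3/s
Step 2 — delivered flow: Q_field = 8.8454*(1 - 12/100) = 7.7840 m^3/s
Step 3 — volume delivered: V = 7.7840 * 11*3600 = 308240 m^3
Step 4 — area served: A = V / (depth/1000) = 308240 / 0.097 = 3180000 m^2
Therefore the field area that can be irrigated = 3180000 m^2.


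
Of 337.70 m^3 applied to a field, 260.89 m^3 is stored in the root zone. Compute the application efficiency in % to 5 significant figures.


Approach: apply the application efficiency ratio, Ea = (stored/applied)*100.
Ea = (260.89/337.70)*100 = 77.255 %
Therefore the application efficiency = 77.255 %.


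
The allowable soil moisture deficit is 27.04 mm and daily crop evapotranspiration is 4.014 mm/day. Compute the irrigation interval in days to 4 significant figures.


Approach: apply the irrigation interval relation, interval = SMD / ETc.
interval = 27.04 / 4.014 = 6.736 days
Therefore the irrigation interval = 6.736 days.


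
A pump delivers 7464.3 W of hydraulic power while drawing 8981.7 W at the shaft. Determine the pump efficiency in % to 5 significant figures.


Approach: apply the efficiency ratio, eta = (P_out/P_in)*100.
eta = (7464.3 / 8981.7) * 100 = 83.106 %
Therefore the pump efficiency = 83.106 %.


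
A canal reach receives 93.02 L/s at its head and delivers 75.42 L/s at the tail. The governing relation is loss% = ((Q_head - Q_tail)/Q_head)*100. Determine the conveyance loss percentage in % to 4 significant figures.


loss = ((93.02 - 75.42)/93.02)*100 = 18.92 %
Therefore the conveyance loss percentage = 18.92 %.


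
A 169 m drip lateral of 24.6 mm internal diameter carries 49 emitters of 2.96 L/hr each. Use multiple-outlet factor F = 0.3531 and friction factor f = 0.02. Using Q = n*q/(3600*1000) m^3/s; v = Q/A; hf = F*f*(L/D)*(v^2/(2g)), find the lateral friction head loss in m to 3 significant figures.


Q = 49*2.96/(3600*1000) = 4.0289e-05 m^3/s
A = pi*(24.6e-3/2)^2 = 4.7529e-04 m^2, so v = Q/A = 0.084767 m/s
hf = 0.3531*0.02*(169/0.0246)*(0.084767^2/(2*9.81)) = 0.0178 m
Therefore the lateral friction head loss = 0.0178 m.


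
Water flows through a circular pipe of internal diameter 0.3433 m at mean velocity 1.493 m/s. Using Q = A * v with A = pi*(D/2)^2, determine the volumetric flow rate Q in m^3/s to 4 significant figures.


A = pi*(0.3433/2)^2 = 0.0925630 m^2
Q = 0.0925630 * 1.493 = 0.1382 m^3/s
Therefore the volumetric flow rate Q = 0.1382 m^3/s.


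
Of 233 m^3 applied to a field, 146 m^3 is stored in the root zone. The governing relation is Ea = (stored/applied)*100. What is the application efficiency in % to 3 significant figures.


Ea = (146/233)*100 = 62.7 %
Therefore the application efficiency = 62.7 %.


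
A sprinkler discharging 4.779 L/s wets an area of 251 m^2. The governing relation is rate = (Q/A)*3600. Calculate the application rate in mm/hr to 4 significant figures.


rate = (4.779 / 251) * 3600 = 68.54 mm/hr
Therefore the application rate = 68.54 mm/hr.


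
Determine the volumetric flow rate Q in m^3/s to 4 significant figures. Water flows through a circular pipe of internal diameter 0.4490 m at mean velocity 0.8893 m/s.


Approach: apply the continuity equation for pipe flow, Q = A * v with A = pi*(D/2)^2.
A = pi*(0.4490/2)^2 = 0.158337 m^2
Q = 0.158337 * 0.8893 = 0.1408 m^3/s
Therefore the volumetric flow rate Q = 0.1408 m^3/s.


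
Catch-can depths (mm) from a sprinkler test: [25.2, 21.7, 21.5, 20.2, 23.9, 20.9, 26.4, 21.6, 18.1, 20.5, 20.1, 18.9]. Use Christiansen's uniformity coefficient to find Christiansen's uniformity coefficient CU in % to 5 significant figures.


Approach: apply Christiansen's uniformity coefficient, CU = (1 - mean_abs_deviation/mean)*100.
mean = 21.58333 mm
mean |d_i - mean| = 1.813889 mm
CU = (1 - 1.813889/21.58333)*100 = 91.596 %
Therefore Christiansen's uniformity coefficient CU = 91.596 %.


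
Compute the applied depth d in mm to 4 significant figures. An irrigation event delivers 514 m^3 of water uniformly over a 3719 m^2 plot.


Approach: apply depth from volume over area, d = (V/A)*1000.
d = (514 / 3719) * 1000 = 138.2 mm
Therefore the applied depth d = 138.2 mm.


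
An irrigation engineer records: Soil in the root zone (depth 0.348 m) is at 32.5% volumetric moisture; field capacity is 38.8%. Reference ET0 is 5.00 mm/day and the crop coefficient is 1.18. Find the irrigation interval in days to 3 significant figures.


Approach: apply soil-water budget scheduling, SMD = (FC-theta)/100*depth*1000; ETc = ET0*Kc; interval = SMD/ETc.
Step 1 — soil moisture deficit:
  SMD = (38.8 - 32.5)/100 * 0.348 * 1000 = 21.924 mm
Step 2 — daily crop ET (ETc = ET0*Kc):
  ETc = 5.00 * 1.18 = 5.9000 mm/day
Step 3 — irrigation interval (SMD/ETc):
  interval = 21.924 / 5.9000 = 3.72 days
Therefore the irrigation interval = 3.72 days.


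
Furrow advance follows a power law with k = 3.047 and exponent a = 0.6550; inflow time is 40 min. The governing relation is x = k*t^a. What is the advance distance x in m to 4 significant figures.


x = 3.047 * 40^0.6550 = 34.14 m
Therefore the advance distance x = 34.14 m.


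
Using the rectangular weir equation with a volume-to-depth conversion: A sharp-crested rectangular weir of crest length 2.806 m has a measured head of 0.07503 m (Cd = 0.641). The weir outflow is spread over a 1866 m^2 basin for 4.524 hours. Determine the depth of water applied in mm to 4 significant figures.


Approach: apply the rectangular weir equation with a volume-to-depth conversion, Q = (2/3)*Cd*L*sqrt(2g)*H^1.5; d = Q*t/A * 1000.
Step 1 — weir discharge:
  Q = (2/3)*0.641*2.806*sqrt(2*9.81)*0.07503^1.5 = 0.109158 m^3/s
Step 2 — volume: V = 0.109158 * 4.524*3600 = 1777.79 m^3
Step 3 — depth: d = V/A * 1000 = 1777.79/1866 * 1000 = 952.7 mm
Therefore the depth of water applied = 952.7 mm.


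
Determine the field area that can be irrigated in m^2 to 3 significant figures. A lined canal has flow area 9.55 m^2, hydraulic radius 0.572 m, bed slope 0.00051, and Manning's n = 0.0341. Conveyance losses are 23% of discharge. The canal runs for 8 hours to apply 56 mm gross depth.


Approach: apply Manning's equation with a conveyance and depth budget, Q = (1/n)*A*R^(2/3)*S^(1/2); Q_field = Q*(1-loss); Area = Q_field*t/(d/1000).
Step 1 — canal discharge (Manning's equation):
  Q = (1/0.0341) * 9.55 * 0.572^(2/3) * 0.00051^(1/2) = 4.3581 m^3/s
Step 2 — delivered flow: Q_field = 4.3581*(1 - 23/100) = 3.3557 m^3/s
Step 3 — volume delivered: V = 3.3557 * 8*3600 = 96645 m^3
Step 4 — area served: A = V / (depth/1000) = 96645 / 0.056 = 1730000 m^2
Therefore the field area that can be irrigated = 1730000 m^2.


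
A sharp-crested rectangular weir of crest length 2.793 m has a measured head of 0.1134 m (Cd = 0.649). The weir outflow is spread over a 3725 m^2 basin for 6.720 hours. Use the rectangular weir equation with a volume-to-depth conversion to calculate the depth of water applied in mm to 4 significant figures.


Approach: apply the rectangular weir equation with a volume-to-depth conversion, Q = (2/3)*Cd*L*sqrt(2g)*H^1.5; d = Q*t/A * 1000.
Step 1 — weir discharge:
  Q = (2/3)*0.649*2.793*sqrt(2*9.81)*0.1134^1.5 = 0.204406 m^3/s
Step 2 — volume: V = 0.204406 * 6.720*3600 = 4944.99 m^3
Step 3 — depth: d = V/A * 1000 = 4944.99/3725 * 1000 = 1328 mm
Therefore the depth of water applied = 1328 mm.


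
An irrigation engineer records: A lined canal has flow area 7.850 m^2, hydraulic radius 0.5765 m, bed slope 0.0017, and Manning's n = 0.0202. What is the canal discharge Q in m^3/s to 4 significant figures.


Approach: apply Manning's equation, Q = (1/n)*A*R^(2/3)*S^(1/2).
Q = (1/0.0202) * 7.850 * 0.5765^(2/3) * 0.0017^(1/2) = 11.10 m^3/s
Therefore the canal discharge Q = 11.10 m^3/s.


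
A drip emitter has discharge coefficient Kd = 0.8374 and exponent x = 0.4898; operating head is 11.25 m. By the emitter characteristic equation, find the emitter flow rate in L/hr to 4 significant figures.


Approach: apply the emitter characteristic equation, q = Kd * h^x.
q = 0.8374 * 11.25^0.4898 = 2.740 L/hr
Therefore the emitter flow rate = 2.740 L/hr.


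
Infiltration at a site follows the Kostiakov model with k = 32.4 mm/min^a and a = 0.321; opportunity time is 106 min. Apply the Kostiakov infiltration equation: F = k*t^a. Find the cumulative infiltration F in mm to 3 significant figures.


F = 32.4 * 106^0.321 = 145 mm
Therefore the cumulative infiltration F = 145 mm.


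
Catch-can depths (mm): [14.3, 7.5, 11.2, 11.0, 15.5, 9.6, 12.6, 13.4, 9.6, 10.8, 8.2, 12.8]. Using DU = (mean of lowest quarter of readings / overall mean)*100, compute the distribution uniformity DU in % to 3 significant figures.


sorted lowest 3 of 12: [7.5, 8.2, 9.6] -> mean = 8.4333 mm
overall mean = 11.375 mm
DU = (8.4333/11.375)*100 = 74.1 %
Therefore the distribution uniformity DU = 74.1 %.


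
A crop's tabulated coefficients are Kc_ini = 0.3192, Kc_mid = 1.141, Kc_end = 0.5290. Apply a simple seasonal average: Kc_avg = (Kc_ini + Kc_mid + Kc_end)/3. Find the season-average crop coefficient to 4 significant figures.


Kc_avg = (0.3192 + 1.141 + 0.5290)/3 = 0.6631
Therefore the season-average crop coefficient = 0.6631.


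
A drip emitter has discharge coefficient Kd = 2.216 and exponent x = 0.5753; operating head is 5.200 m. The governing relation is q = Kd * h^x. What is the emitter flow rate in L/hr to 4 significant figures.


q = 2.216 * 5.200^0.5753 = 5.721 L/hr
Therefore the emitter flow rate = 5.721 L/hr.


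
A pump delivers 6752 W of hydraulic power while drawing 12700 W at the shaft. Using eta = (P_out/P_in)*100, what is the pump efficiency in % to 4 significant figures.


eta = (6752 / 12700) * 100 = 53.17 %
Therefore the pump efficiency = 53.17 %.


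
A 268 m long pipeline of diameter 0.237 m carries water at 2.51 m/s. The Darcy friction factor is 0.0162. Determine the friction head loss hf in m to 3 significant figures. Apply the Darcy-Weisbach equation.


Approach: apply the Darcy-Weisbach equation, hf = f*(L/D)*(v^2/(2g)).
hf = 0.0162 * (268/0.237) * (2.51^2 / (2*9.81))
hf = 5.88 m
Therefore the friction head loss hf = 5.88 m.


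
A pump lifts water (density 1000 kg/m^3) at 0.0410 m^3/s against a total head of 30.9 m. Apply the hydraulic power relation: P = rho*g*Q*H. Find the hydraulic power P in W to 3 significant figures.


P = 1000 * 9.81 * 0.0410 * 30.9 = 12400 W
Therefore the hydraulic power P = 12400 W.


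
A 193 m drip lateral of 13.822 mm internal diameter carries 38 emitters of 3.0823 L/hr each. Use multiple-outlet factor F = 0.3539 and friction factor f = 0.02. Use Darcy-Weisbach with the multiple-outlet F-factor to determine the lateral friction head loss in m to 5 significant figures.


Approach: apply Darcy-Weisbach with the multiple-outlet F-factor, Q = n*q/(3600*1000) m^3/s; v = Q/A; hf = F*f*(L/D)*(v^2/(2g)).
Q = 38*3.0823/(3600*1000) = 3.253539e-05 m^3/s
A = pi*(13.822e-3/2)^2 = 1.500485e-04 m^2, so v = Q/A = 0.2168325 m/s
hf = 0.3539*0.02*(193/0.013822)*(0.2168325^2/(2*9.81)) = 0.23684 m
Therefore the lateral friction head loss = 0.23684 m.


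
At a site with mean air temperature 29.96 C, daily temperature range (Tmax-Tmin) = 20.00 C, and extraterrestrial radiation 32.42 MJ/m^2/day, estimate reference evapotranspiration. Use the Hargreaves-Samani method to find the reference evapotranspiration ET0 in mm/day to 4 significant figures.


Approach: apply the Hargreaves-Samani method, ET0 = 0.0023*(Tmean+17.8)*sqrt(Tmax-Tmin)*0.408*Ra.
ET0 = 0.0023*(29.96+17.8)*sqrt(20.00)*0.408*32.42 = 6.498 mm/day
Therefore the reference evapotranspiration ET0 = 6.498 mm/day.


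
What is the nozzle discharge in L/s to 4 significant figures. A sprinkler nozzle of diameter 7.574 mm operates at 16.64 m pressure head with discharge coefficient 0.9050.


Approach: apply the orifice equation, Q = Cd*A*sqrt(2*g*h), A = pi*(d/2)^2.
A = pi*(7.574e-3/2)^2 = 4.50547e-05 m^2
Q = 0.9050 * 4.50547e-05 * sqrt(2*9.81*16.64) * 1000 = 0.7367 L/s
Therefore the nozzle discharge = 0.7367 L/s.


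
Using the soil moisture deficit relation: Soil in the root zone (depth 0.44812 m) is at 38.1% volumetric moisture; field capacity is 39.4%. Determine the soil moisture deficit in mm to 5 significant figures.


Approach: apply the soil moisture deficit relation, SMD = (FC - theta)/100 * depth * 1000.
SMD = (39.4 - 38.1)/100 * 0.44812 * 1000 = 5.8256 mm
Therefore the soil moisture deficit = 5.8256 mm.


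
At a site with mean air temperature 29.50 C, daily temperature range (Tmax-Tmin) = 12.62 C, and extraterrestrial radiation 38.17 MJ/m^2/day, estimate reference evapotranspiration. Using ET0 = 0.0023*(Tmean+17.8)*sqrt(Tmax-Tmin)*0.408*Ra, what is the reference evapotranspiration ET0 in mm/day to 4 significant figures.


ET0 = 0.0023*(29.50+17.8)*sqrt(12.62)*0.408*38.17 = 6.019 mm/day
Therefore the reference evapotranspiration ET0 = 6.019 mm/day.


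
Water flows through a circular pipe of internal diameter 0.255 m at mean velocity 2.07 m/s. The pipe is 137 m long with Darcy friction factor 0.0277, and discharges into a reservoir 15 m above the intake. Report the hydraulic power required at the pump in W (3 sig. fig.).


Approach: apply continuity + Darcy-Weisbach + hydraulic power, Q = A*v; hf = f*(L/D)*(v^2/(2g)); H = static + hf; P = rho*g*Q*H.
Step 1 — flow rate (continuity, Q = A*v):
  A = pi*(0.255/2)^2 = 0.051071 m^2
  Q = 0.051071 * 2.07 = 0.10572 m^3/s
Step 2 — friction head loss (Darcy-Weisbach):
  hf = 0.0277 * (137/0.255) * (2.07^2 / (2*9.81))
  hf = 3.2501 m
Step 3 — total head: H = 15 + 3.2501 = 18.250 m
Step 4 — hydraulic power (P = rho*g*Q*H):
  P = 1000 * 9.81 * 0.10572 * 18.250 = 18900 W
Therefore the hydraulic power required at the pump = 18900 W.


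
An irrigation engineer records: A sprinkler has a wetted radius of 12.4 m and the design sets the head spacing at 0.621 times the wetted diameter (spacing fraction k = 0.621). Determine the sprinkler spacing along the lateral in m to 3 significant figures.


Approach: apply the sprinkler spacing rule (spacing as a fraction of wetted diameter), S = k*(2*R).
S = 0.621 * (2 * 12.4) = 15.4 m
Therefore the sprinkler spacing along the lateral = 15.4 m.


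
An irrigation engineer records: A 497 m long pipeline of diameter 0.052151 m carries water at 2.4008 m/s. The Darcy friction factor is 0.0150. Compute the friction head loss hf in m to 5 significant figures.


Approach: apply the Darcy-Weisbach equation, hf = f*(L/D)*(v^2/(2g)).
hf = 0.0150 * (497/0.052151) * (2.4008^2 / (2*9.81))
hf = 41.995 m
Therefore the friction head loss hf = 41.995 m.


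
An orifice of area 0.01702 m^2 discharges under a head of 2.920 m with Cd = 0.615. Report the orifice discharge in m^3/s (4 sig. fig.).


Approach: apply the orifice equation, Q = Cd*A*sqrt(2*g*h).
Q = 0.615 * 0.01702 * sqrt(2*9.81*2.920) = 0.07923 m^3/s
Therefore the orifice discharge = 0.07923 m^3/s.


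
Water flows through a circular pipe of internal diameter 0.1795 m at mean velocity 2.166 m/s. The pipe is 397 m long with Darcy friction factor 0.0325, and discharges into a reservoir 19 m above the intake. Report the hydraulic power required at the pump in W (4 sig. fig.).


Approach: apply continuity + Darcy-Weisbach + hydraulic power, Q = A*v; hf = f*(L/D)*(v^2/(2g)); H = static + hf; P = rho*g*Q*H.
Step 1 — flow rate (continuity, Q = A*v):
  A = pi*(0.1795/2)^2 = 0.0253057 m^2
  Q = 0.0253057 * 2.166 = 0.0548122 m^3/s
Step 2 — friction head loss (Darcy-Weisbach):
  hf = 0.0325 * (397/0.1795) * (2.166^2 / (2*9.81))
  hf = 17.1881 m
Step 3 — total head: H = 19 + 17.1881 = 36.1881 m
Step 4 — hydraulic power (P = rho*g*Q*H):
  P = 1000 * 9.81 * 0.0548122 * 36.1881 = 19460 W
Therefore the hydraulic power required at the pump = 19460 W.


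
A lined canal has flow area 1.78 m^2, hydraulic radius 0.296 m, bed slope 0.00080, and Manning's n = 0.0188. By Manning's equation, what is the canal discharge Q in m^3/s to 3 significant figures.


Approach: apply Manning's equation, Q = (1/n)*A*R^(2/3)*S^(1/2).
Q = (1/0.0188) * 1.78 * 0.296^(2/3) * 0.00080^(1/2) = 1.19 m^3/s
Therefore the canal discharge Q = 1.19 m^3/s.


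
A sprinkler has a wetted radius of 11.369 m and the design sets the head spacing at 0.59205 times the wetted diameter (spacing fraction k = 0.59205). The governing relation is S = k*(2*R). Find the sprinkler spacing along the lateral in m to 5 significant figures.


S = 0.59205 * (2 * 11.369) = 13.462 m
Therefore the sprinkler spacing along the lateral = 13.462 m.


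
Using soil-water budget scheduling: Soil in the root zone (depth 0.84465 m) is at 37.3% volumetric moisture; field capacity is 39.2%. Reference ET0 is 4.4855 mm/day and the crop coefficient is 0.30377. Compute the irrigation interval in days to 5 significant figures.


Approach: apply soil-water budget scheduling, SMD = (FC-theta)/100*depth*1000; ETc = ET0*Kc; interval = SMD/ETc.
Step 1 — soil moisture deficit:
  SMD = (39.2 - 37.3)/100 * 0.84465 * 1000 = 16.04835 mm
Step 2 — daily crop ET (ETc = ET0*Kc):
  ETc = 4.4855 * 0.30377 = 1.362560 mm/day
Step 3 — irrigation interval (SMD/ETc):
  interval = 16.04835 / 1.362560 = 11.778 days
Therefore the irrigation interval = 11.778 days.
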